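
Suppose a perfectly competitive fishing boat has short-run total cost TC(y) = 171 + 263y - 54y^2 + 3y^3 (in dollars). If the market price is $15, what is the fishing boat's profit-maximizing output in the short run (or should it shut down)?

Shut down

Variable cost is VC = 263y - 54y^2 + 3y^3, so AVC = VC/y = 263 - 54y + 3y^2 and MC = dTC/dy = 263 - 108y + 9y^2.
The AVC parabola has its vertex at y = 54/6 = 9, where AVC = 263 - 54·9 + 3·9^2 = $20.
Since P = $15 < min AVC = $20, price fails to cover variable cost at any output.
The firm minimizes its loss by shutting down and losing only its fixed cost of $171.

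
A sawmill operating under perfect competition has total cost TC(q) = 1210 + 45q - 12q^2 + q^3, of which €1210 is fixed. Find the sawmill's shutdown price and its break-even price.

AVC = 45 - 12q + q^2; minimized at q = 6, giving min AVC = €9. That is the shutdown price.
ATC = 1210/q + 45 - 12q + q^2. Setting dATC/dq = −1210/q^2 − 12 + 2q = 0 gives q = 11 (since 2·11^3 − 12·11^2 = 1210).
min ATC = 1210/11 + 45 − 12·11 + 11^2 = €144. That is the break-even price.
Between these two prices the firm operates at a loss; above €144 it earns a profit.

Shutdown price = €9; break-even price = €144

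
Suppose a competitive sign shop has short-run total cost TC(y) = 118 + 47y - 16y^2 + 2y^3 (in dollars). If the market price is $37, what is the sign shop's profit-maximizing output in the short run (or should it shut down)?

From TC, MC = TC'(y) = 47 - 32y + 6y^2 and AVC = VC/y = 47 - 16y + 2y^2.
AVC is minimized where dAVC/dy = -16 + 4y = 0, at y = 4; min AVC = 47 - 16·4 + 2·4^2 = $15.
P = $37 exceeds min AVC = $15, so the firm stays open.
Solving P = MC: 10 - 32y + 6y^2 = 0 ⇒ y = 1/3 or 5. On the upward-sloping branch, y* = 5.
Check: AVC at y = 5 is $17 ≤ P, so revenue covers variable cost.
Profit = P·y − TC = 37·5 − 203 = -$18, a loss, but smaller than the $118 fixed cost the firm would lose by shutting down.

Produce at y = 5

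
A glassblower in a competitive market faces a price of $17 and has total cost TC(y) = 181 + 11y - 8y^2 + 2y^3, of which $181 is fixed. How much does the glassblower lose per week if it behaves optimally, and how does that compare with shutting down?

AVC = 11 - 8y + 2y^2; min AVC = $3 at y = 2. Since P = $17 ≥ min AVC, the firm produces.
MC = 11 - 16y + 6y^2. Setting P = MC and taking the root on the rising branch gives y* = 3.
TR = 17·3 = 51. TC = 181 + 15 = 196. Profit = 51 − 196 = -$145.
Shutting down would mean losing the fixed cost of $181, so operating at a loss of $145 is better by $36.

Profit = -$145 at y = 3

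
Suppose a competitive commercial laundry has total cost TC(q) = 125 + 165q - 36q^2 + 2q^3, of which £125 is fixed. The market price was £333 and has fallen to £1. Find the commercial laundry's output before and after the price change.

Output falls from 14 to 0 (the firm shuts down)

MC = 165 - 72q + 6q^2; the shutdown threshold is min AVC = £3 (at q = 9).
At P = £333 ≥ min AVC, set P = MC on the rising branch: q = 14.
At P = £1 < min AVC = £3, price no longer covers variable cost at any output, so the firm shuts down: q = 0.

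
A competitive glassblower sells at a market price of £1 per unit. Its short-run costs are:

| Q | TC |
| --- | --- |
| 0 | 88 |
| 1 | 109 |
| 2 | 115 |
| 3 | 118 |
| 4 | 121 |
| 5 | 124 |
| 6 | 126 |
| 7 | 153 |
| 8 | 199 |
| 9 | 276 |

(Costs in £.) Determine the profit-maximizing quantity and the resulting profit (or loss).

Q = 0 (shut down); profit = -£88

Profit at each row (π = 1Q − TC): Q=0: -88; Q=1: -108; Q=2: -113; Q=3: -115; Q=4: -117; Q=5: -119; Q=6: -120; Q=7: -146; Q=8: -191; Q=9: -267.
Profit is highest at Q = 0. Equivalently, the lowest AVC in the table is 38/6 ≈ £6.33 at Q = 6, and P = £1 falls below it — price never covers variable cost, so the firm shuts down and loses only its fixed cost.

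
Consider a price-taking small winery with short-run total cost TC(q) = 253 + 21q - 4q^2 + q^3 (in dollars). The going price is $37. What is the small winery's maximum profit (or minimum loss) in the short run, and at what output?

Profit = -$189 at q = 4

AVC = 21 - 4q + q^2; min AVC = $17 at q = 2. Since P = $37 ≥ min AVC, the firm produces.
With MC = 21 - 8q + 3q^2, P = MC on the upward-sloping part at q* = 4.
TR = 37·4 = 148. TC = 253 + 84 = 337. Profit = 148 − 337 = -$189.
By producing, the firm covers all variable cost plus $64 of fixed cost; shutting down would lose the full $253.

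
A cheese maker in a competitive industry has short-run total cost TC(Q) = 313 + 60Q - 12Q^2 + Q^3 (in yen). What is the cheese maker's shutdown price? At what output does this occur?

¥24 per unit, at Q = 6

Short-run supply begins at min AVC. From VC = 60Q - 12Q^2 + Q^3, AVC = 60 - 12Q + Q^2.
dAVC/dQ = -12 + 2Q = 0 gives Q = 6. min AVC = 60 - 12·6 + 6^2 = 24.
For P < ¥24 the firm produces nothing.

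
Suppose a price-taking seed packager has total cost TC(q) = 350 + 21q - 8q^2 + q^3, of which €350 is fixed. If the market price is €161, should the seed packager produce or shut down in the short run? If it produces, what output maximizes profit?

Produce at q = 10

Strip out fixed cost: VC = 21q - 8q^2 + q^3. Then AVC = 21 - 8q + q^2 and MC = 21 - 16q + 3q^2.
AVC is minimized where dAVC/dq = -8 + 2q = 0, at q = 4; min AVC = 21 - 8·4 + 4^2 = €5.
Since P = €161 ≥ min AVC = €5, price covers variable cost and the firm should produce.
P = MC gives -140 - 16q + 3q^2 = 0, with roots -14/3 and 10. Take the larger (rising MC): q* = 10.
Check: AVC at q = 10 is €41 ≤ P, so revenue covers variable cost.
Profit = P·q − TC = 161·10 − 760 = €850.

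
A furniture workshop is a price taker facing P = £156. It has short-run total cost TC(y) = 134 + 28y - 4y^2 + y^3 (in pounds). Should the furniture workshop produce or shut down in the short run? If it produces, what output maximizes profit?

Variable cost is VC = 28y - 4y^2 + y^3, so AVC = VC/y = 28 - 4y + y^2 and MC = dTC/dy = 28 - 8y + 3y^2.
AVC is minimized where dAVC/dy = -4 + 2y = 0, at y = 2; min AVC = 28 - 4·2 + 2^2 = £24.
Since P = £156 ≥ min AVC = £24, price covers variable cost and the firm should produce.
Set P = MC: 156 = 28 - 8y + 3y^2 → -128 - 8y + 3y^2 = 0. The roots are y = -16/3 and y = 8; the profit-maximizing output is on the rising part of MC, so y* = 8.
Check: AVC at y = 8 is £60 ≤ P, so revenue covers variable cost.
Profit = P·y − TC = 156·8 − 614 = £634.

Produce at y = 8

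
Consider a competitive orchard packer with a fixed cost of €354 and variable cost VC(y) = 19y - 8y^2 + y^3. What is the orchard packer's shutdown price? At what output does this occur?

Short-run supply begins at min AVC. From VC = 19y - 8y^2 + y^3, AVC = 19 - 8y + y^2.
At the minimum of AVC, MC = AVC. MC = 19 - 16y + 3y^2; setting MC = AVC gives 2y^2 - 8y = 0, so y = 4. min AVC = 3.
The firm shuts down for any P below €3.

€3 per unit, at y = 4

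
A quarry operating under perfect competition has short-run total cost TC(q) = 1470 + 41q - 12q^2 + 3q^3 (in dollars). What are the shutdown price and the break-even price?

Shutdown price = min AVC. AVC = 41 - 12q + 3q^2, with vertex at q = 2 and minimum $29.
ATC = 1470/q + 41 - 12q + 3q^2. Setting dATC/dq = −1470/q^2 − 12 + 6q = 0 gives q = 7 (since 6·7^3 − 12·7^2 = 1470).
min ATC = 1470/7 + 41 − 12·7 + 3·7^2 = $314. That is the break-even price.
For $29 ≤ P < $314 the firm produces at a loss; below $29 it shuts down.

Shutdown price = $29; break-even price = $314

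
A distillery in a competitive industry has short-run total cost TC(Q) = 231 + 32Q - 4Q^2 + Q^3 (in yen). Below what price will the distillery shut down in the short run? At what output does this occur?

The shutdown price is the minimum of AVC. VC = 32Q - 4Q^2 + Q^3, so AVC = 32 - 4Q + Q^2.
dAVC/dQ = -4 + 2Q = 0 gives Q = 2. min AVC = 32 - 4·2 + 2^2 = 28.
The firm shuts down for any P below ¥28.

¥28 per unit, at Q = 2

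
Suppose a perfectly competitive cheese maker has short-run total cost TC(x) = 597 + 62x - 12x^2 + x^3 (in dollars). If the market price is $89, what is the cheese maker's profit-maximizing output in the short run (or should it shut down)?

Variable cost is VC = 62x - 12x^2 + x^3, so AVC = VC/x = 62 - 12x + x^2 and MC = dTC/dx = 62 - 24x + 3x^2.
AVC is minimized where dAVC/dx = -12 + 2x = 0, at x = 6; min AVC = 62 - 12·6 + 6^2 = $26.
Because $89 ≥ $26, revenue can cover variable cost; the firm operates.
Solving P = MC: -27 - 24x + 3x^2 = 0 ⇒ x = -1 or 9. On the upward-sloping branch, x* = 9.
Check: AVC at x = 9 is $35 ≤ P, so revenue covers variable cost.
Profit = P·x − TC = 89·9 − 912 = -$111, a loss, but smaller than the $597 fixed cost the firm would lose by shutting down.

Produce at x = 9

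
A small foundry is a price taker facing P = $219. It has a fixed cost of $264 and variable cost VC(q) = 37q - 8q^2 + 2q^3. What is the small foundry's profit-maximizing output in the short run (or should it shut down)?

Produce at q = 7

Strip out fixed cost: VC = 37q - 8q^2 + 2q^3. Then AVC = 37 - 8q + 2q^2 and MC = 37 - 16q + 6q^2.
The AVC parabola has its vertex at q = 8/4 = 2, where AVC = 37 - 8·2 + 2·2^2 = $29.
Because $219 ≥ $29, revenue can cover variable cost; the firm operates.
Solving P = MC: -182 - 16q + 6q^2 = 0 ⇒ q = -13/3 or 7. On the upward-sloping branch, q* = 7.
Check: AVC at q = 7 is $79 ≤ P, so revenue covers variable cost.
Profit = P·q − TC = 219·7 − 817 = $716.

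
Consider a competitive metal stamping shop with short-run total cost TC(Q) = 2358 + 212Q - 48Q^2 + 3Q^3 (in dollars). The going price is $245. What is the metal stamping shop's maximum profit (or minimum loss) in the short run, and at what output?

Profit = -$180 at Q = 11

AVC = 212 - 48Q + 3Q^2; min AVC = $20 at Q = 8. Since P = $245 ≥ min AVC, the firm produces.
With MC = 212 - 96Q + 9Q^2, P = MC on the upward-sloping part at Q* = 11.
TR = 245·11 = 2695. TC = 2358 + 517 = 2875. Profit = 2695 − 2875 = -$180.
That loss of $180 beats the $2358 the firm would lose by shutting down; producing recovers $2178 of fixed cost.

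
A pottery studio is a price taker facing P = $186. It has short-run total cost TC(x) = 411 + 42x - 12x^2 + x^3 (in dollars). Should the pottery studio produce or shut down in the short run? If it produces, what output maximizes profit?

From TC, MC = TC'(x) = 42 - 24x + 3x^2 and AVC = VC/x = 42 - 12x + x^2.
The AVC parabola has its vertex at x = 12/2 = 6, where AVC = 42 - 12·6 + 6^2 = $6.
Because $186 ≥ $6, revenue can cover variable cost; the firm operates.
Set P = MC: 186 = 42 - 24x + 3x^2 → -144 - 24x + 3x^2 = 0. The roots are x = -4 and x = 12; the profit-maximizing output is on the rising part of MC, so x* = 12.
Check: AVC at x = 12 is $42 ≤ P, so revenue covers variable cost.
Profit = P·x − TC = 186·12 − 915 = $1317.

Produce at x = 12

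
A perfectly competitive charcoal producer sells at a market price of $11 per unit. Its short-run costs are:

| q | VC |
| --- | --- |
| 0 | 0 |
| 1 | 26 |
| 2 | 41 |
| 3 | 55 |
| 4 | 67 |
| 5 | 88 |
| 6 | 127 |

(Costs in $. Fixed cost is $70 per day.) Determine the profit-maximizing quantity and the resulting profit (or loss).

q = 0 (shut down); profit = -$70

Profit at each row (π = 11q − TC): q=0: -70; q=1: -85; q=2: -89; q=3: -92; q=4: -93; q=5: -103; q=6: -131.
Profit is highest at q = 0. Equivalently, the lowest AVC in the table is 67/4 ≈ $16.75 at q = 4, and P = $11 falls below it — price never covers variable cost, so the firm shuts down and loses only its fixed cost.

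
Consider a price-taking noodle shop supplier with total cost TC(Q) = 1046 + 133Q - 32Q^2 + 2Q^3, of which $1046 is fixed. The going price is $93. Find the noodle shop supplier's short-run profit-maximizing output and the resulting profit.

Profit = -$246 at Q = 10

AVC = 133 - 32Q + 2Q^2; min AVC = $5 at Q = 8. Since P = $93 ≥ min AVC, the firm produces.
With MC = 133 - 64Q + 6Q^2, P = MC on the upward-sloping part at Q* = 10.
TR = 93·10 = 930. TC = 1046 + 130 = 1176. Profit = 930 − 1176 = -$246.
By producing, the firm covers all variable cost plus $800 of fixed cost; shutting down would lose the full $1046.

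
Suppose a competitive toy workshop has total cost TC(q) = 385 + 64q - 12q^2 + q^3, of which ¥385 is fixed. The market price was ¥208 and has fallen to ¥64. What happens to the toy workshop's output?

Output falls from 12 to 8

AVC = 64 - 12q + q^2, minimized at q = 6 where min AVC = ¥28. MC = 64 - 24q + 3q^2.
With P = ¥208 above the shutdown price, P = MC gives q = 12.
At P = ¥64 ≥ min AVC, set P = MC: q = 8. The firm stays open but cuts output.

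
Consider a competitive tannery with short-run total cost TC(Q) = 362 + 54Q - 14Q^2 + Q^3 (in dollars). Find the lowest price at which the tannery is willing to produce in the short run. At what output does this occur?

$5 per unit, at Q = 7

The shutdown price is the minimum of AVC. VC = 54Q - 14Q^2 + Q^3, so AVC = 54 - 14Q + Q^2.
At the minimum of AVC, MC = AVC. MC = 54 - 28Q + 3Q^2; setting MC = AVC gives 2Q^2 - 14Q = 0, so Q = 7. min AVC = 5.
For P < $5 the firm produces nothing.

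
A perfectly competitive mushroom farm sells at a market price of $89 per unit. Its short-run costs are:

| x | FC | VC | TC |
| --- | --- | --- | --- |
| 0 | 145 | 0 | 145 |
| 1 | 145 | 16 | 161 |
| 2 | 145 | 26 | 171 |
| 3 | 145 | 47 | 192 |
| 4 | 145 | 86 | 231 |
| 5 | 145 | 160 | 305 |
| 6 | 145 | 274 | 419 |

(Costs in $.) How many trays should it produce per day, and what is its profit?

x = 5; profit = $140

Tabulate TR − TC: x=0: -145; x=1: -72; x=2: 7; x=3: 75; x=4: 125; x=5: 140; x=6: 115.
Profit is maximized at x = 5. AVC there is 160/5 = $32 ≤ P, so producing beats shutting down (which would give -$145).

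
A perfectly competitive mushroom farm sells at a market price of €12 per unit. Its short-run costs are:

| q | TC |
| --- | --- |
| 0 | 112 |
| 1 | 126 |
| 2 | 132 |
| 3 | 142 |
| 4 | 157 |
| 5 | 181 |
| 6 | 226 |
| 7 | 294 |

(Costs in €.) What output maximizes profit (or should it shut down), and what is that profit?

q = 3; profit = -€106

Profit at each row (π = 12q − TC): q=0: -112; q=1: -114; q=2: -108; q=3: -106; q=4: -109; q=5: -121; q=6: -154; q=7: -210.
Profit is maximized at q = 3. AVC there is 30/3 = €10 ≤ P, so producing beats shutting down (which would give -€112).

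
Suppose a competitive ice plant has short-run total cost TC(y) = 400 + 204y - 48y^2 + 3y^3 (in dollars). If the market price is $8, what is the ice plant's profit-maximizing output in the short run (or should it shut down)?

Shut down

Strip out fixed cost: VC = 204y - 48y^2 + 3y^3. Then AVC = 204 - 48y + 3y^2 and MC = 204 - 96y + 9y^2.
AVC hits its minimum where MC = AVC, at y = 8, giving min AVC = 204 - 48·8 + 3·8^2 = $12.
P = $8 lies below min AVC = $12; no output level covers variable cost.
Best response: produce nothing and absorb the $400 fixed cost.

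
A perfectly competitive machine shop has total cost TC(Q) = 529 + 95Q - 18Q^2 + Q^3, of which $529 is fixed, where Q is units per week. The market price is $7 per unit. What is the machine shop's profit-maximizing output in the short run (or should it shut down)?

Shut down

From TC, MC = TC'(Q) = 95 - 36Q + 3Q^2 and AVC = VC/Q = 95 - 18Q + Q^2.
AVC hits its minimum where MC = AVC, at Q = 9, giving min AVC = 95 - 18·9 + 9^2 = $14.
With P < min AVC ($7 < $14), every unit sold adds to the loss.
Shutting down limits the loss to fixed cost, $529.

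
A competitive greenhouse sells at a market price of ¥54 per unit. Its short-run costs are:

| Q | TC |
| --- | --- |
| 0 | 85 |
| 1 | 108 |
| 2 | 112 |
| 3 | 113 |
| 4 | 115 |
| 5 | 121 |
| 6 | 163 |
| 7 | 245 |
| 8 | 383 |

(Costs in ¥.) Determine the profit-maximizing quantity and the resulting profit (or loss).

Tabulate TR − TC: Q=0: -85; Q=1: -54; Q=2: -4; Q=3: 49; Q=4: 101; Q=5: 149; Q=6: 161; Q=7: 133; Q=8: 49.
Profit is maximized at Q = 6. AVC there is 78/6 = ¥13 ≤ P, so producing beats shutting down (which would give -¥85).

Q = 6; profit = ¥161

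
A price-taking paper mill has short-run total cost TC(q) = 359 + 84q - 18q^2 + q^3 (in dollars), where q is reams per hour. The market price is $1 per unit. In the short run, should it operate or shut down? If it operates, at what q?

Shut down

From TC, MC = TC'(q) = 84 - 36q + 3q^2 and AVC = VC/q = 84 - 18q + q^2.
AVC hits its minimum where MC = AVC, at q = 9, giving min AVC = 84 - 18·9 + 9^2 = $3.
P = $1 lies below min AVC = $3; no output level covers variable cost.
Best response: produce nothing and absorb the $359 fixed cost.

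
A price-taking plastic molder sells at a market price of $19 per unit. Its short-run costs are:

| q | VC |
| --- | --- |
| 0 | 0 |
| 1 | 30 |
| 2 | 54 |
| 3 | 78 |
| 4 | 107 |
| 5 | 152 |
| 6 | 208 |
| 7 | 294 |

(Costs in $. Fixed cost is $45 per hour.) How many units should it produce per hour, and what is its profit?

Profit at each row (π = 19q − TC): q=0: -45; q=1: -56; q=2: -61; q=3: -66; q=4: -76; q=5: -102; q=6: -139; q=7: -206.
Profit is highest at q = 0. Equivalently, the lowest AVC in the table is 78/3 ≈ $26 at q = 3, and P = $19 falls below it — price never covers variable cost, so the firm shuts down and loses only its fixed cost.

q = 0 (shut down); profit = -$45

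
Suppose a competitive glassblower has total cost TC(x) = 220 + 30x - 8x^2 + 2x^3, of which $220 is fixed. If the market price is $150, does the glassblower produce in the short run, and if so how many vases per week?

Produce at x = 6

From TC, MC = TC'(x) = 30 - 16x + 6x^2 and AVC = VC/x = 30 - 8x + 2x^2.
The AVC parabola has its vertex at x = 8/4 = 2, where AVC = 30 - 8·2 + 2·2^2 = $22.
P = $150 exceeds min AVC = $22, so the firm stays open.
P = MC gives -120 - 16x + 6x^2 = 0, with roots -10/3 and 6. Take the larger (rising MC): x* = 6.
Check: AVC at x = 6 is $54 ≤ P, so revenue covers variable cost.
Profit = P·x − TC = 150·6 − 544 = $356.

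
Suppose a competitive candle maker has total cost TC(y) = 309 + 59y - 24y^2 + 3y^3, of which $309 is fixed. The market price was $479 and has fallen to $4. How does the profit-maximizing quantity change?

AVC = 59 - 24y + 3y^2, minimized at y = 4 where min AVC = $11. MC = 59 - 48y + 9y^2.
With P = $479 above the shutdown price, P = MC gives y = 10.
At P = $4 < min AVC = $11, price no longer covers variable cost at any output, so the firm shuts down: y = 0.

Output falls from 10 to 0 (the firm shuts down)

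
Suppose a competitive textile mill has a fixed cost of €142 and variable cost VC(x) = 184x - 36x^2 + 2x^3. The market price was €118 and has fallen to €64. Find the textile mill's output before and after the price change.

Output falls from 11 to 10

MC = 184 - 72x + 6x^2; the shutdown threshold is min AVC = €22 (at x = 9).
With P = €118 above the shutdown price, P = MC gives x = 11.
At P = €64 ≥ min AVC, set P = MC: x = 10. The firm stays open but cuts output.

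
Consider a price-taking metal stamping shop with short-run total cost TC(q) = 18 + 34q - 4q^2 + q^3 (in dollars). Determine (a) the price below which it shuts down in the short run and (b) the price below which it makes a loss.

Shutdown price = $30; break-even price = $37

Shutdown price = min AVC. AVC = 34 - 4q + q^2, with vertex at q = 2 and minimum $30.
ATC = 18/q + 34 - 4q + q^2. Setting dATC/dq = −18/q^2 − 4 + 2q = 0 gives q = 3 (since 2·3^3 − 4·3^2 = 18).
min ATC = 18/3 + 34 − 4·3 + 3^2 = $37. That is the break-even price.
For $30 ≤ P < $37 the firm produces at a loss; below $30 it shuts down.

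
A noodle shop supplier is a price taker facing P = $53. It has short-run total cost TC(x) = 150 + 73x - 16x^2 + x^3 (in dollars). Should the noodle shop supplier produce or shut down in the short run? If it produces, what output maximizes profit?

Variable cost is VC = 73x - 16x^2 + x^3, so AVC = VC/x = 73 - 16x + x^2 and MC = dTC/dx = 73 - 32x + 3x^2.
The AVC parabola has its vertex at x = 16/2 = 8, where AVC = 73 - 16·8 + 8^2 = $9.
Because $53 ≥ $9, revenue can cover variable cost; the firm operates.
Set P = MC: 53 = 73 - 32x + 3x^2 → 20 - 32x + 3x^2 = 0. The roots are x = 2/3 and x = 10; the profit-maximizing output is on the rising part of MC, so x* = 10.
Check: AVC at x = 10 is $13 ≤ P, so revenue covers variable cost.
Profit = P·x − TC = 53·10 − 280 = $250.

Produce at x = 10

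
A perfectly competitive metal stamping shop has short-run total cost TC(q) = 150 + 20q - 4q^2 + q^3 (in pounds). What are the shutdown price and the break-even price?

Shutdown price = £16; break-even price = £55

Shutdown price = min AVC. AVC = 20 - 4q + q^2, with vertex at q = 2 and minimum £16.
ATC = 150/q + 20 - 4q + q^2. Setting dATC/dq = −150/q^2 − 4 + 2q = 0 gives q = 5 (since 2·5^3 − 4·5^2 = 150).
min ATC = 150/5 + 20 − 4·5 + 5^2 = £55. That is the break-even price.
Between these two prices the firm operates at a loss; above £55 it earns a profit.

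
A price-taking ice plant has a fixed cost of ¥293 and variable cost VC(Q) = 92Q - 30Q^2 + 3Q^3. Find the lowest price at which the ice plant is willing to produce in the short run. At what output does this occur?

Short-run supply begins at min AVC. From VC = 92Q - 30Q^2 + 3Q^3, AVC = 92 - 30Q + 3Q^2.
dAVC/dQ = -30 + 6Q = 0 gives Q = 5. min AVC = 92 - 30·5 + 3·5^2 = 17.
The firm shuts down for any P below ¥17.

¥17 per unit, at Q = 5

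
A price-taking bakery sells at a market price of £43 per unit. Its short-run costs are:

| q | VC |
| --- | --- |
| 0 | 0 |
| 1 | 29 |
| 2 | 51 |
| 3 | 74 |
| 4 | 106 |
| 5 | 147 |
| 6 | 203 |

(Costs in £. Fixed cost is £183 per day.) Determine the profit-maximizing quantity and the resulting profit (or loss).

Compute π = P·q − TC at each output: q=0: -183; q=1: -169; q=2: -148; q=3: -128; q=4: -117; q=5: -115; q=6: -128.
Profit is maximized at q = 5. AVC there is 147/5 = £29.40 ≤ P, so producing beats shutting down (which would give -£183).

q = 5; profit = -£115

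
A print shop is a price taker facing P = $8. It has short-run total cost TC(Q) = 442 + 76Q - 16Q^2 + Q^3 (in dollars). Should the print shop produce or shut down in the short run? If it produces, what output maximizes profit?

Shut down

Strip out fixed cost: VC = 76Q - 16Q^2 + Q^3. Then AVC = 76 - 16Q + Q^2 and MC = 76 - 32Q + 3Q^2.
AVC hits its minimum where MC = AVC, at Q = 8, giving min AVC = 76 - 16·8 + 8^2 = $12.
Since P = $8 < min AVC = $12, price fails to cover variable cost at any output.
Best response: produce nothing and absorb the $442 fixed cost.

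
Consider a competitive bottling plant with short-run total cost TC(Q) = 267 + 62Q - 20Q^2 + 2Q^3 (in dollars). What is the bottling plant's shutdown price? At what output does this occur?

$12 per unit, at Q = 5

The shutdown price is the minimum of AVC. VC = 62Q - 20Q^2 + 2Q^3, so AVC = 62 - 20Q + 2Q^2.
dAVC/dQ = -20 + 4Q = 0 gives Q = 5. min AVC = 62 - 20·5 + 2·5^2 = 12.
For P < $12 the firm produces nothing.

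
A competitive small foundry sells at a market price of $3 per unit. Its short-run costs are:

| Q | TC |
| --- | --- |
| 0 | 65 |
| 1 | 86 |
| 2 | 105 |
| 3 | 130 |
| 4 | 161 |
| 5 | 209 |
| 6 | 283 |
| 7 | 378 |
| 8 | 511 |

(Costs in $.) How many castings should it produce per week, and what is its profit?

Q = 0 (shut down); profit = -$65

Profit at each row (π = 3Q − TC): Q=0: -65; Q=1: -83; Q=2: -99; Q=3: -121; Q=4: -149; Q=5: -194; Q=6: -265; Q=7: -357; Q=8: -487.
Profit is highest at Q = 0. Equivalently, the lowest AVC in the table is 40/2 ≈ $20 at Q = 2, and P = $3 falls below it — price never covers variable cost, so the firm shuts down and loses only its fixed cost.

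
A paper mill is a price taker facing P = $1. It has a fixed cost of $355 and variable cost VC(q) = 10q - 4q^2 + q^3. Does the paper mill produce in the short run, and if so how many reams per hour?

Shut down

From TC, MC = TC'(q) = 10 - 8q + 3q^2 and AVC = VC/q = 10 - 4q + q^2.
AVC hits its minimum where MC = AVC, at q = 2, giving min AVC = 10 - 4·2 + 2^2 = $6.
P = $1 lies below min AVC = $6; no output level covers variable cost.
Best response: produce nothing and absorb the $355 fixed cost.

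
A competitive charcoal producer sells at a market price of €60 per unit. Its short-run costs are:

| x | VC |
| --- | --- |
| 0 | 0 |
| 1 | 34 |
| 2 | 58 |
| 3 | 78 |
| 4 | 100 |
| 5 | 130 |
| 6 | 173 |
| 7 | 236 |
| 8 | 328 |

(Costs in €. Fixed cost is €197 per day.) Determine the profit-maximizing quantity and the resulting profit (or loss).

Compute π = P·x − TC at each output: x=0: -197; x=1: -171; x=2: -135; x=3: -95; x=4: -57; x=5: -27; x=6: -10; x=7: -13; x=8: -45.
Profit is maximized at x = 6. AVC there is 173/6 = €28.83 ≤ P, so producing beats shutting down (which would give -€197).

x = 6; profit = -€10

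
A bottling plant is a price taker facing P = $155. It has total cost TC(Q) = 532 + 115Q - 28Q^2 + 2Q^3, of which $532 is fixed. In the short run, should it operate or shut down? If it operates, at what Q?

From TC, MC = TC'(Q) = 115 - 56Q + 6Q^2 and AVC = VC/Q = 115 - 28Q + 2Q^2.
AVC is minimized where dAVC/dQ = -28 + 4Q = 0, at Q = 7; min AVC = 115 - 28·7 + 2·7^2 = $17.
P = $155 exceeds min AVC = $17, so the firm stays open.
Solving P = MC: -40 - 56Q + 6Q^2 = 0 ⇒ Q = -2/3 or 10. On the upward-sloping branch, Q* = 10.
Check: AVC at Q = 10 is $35 ≤ P, so revenue covers variable cost.
Profit = P·Q − TC = 155·10 − 882 = $668.

Produce at Q = 10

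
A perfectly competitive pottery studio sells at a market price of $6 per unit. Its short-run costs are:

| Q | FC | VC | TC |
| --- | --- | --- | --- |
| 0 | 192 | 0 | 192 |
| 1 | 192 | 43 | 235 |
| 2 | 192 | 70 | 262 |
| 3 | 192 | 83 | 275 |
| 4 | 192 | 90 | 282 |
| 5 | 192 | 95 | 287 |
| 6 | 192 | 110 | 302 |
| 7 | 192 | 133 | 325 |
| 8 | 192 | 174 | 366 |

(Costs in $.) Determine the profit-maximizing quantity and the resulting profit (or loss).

Profit at each row (π = 6Q − TC): Q=0: -192; Q=1: -229; Q=2: -250; Q=3: -257; Q=4: -258; Q=5: -257; Q=6: -266; Q=7: -283; Q=8: -318.
Profit is highest at Q = 0. Equivalently, the lowest AVC in the table is 110/6 ≈ $18.33 at Q = 6, and P = $6 falls below it — price never covers variable cost, so the firm shuts down and loses only its fixed cost.

Q = 0 (shut down); profit = -$192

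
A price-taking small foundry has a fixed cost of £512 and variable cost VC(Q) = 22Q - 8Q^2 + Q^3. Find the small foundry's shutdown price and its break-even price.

Shutdown price = £6; break-even price = £86

AVC = 22 - 8Q + Q^2; minimized at Q = 4, giving min AVC = £6. That is the shutdown price.
ATC = 512/Q + 22 - 8Q + Q^2. Setting dATC/dQ = −512/Q^2 − 8 + 2Q = 0 gives Q = 8 (since 2·8^3 − 8·8^2 = 512).
min ATC = 512/8 + 22 − 8·8 + 8^2 = £86. That is the break-even price.
Between these two prices the firm operates at a loss; above £86 it earns a profit.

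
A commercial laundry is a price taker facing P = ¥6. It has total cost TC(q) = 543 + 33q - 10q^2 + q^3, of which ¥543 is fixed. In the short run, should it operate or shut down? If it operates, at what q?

Variable cost is VC = 33q - 10q^2 + q^3, so AVC = VC/q = 33 - 10q + q^2 and MC = dTC/dq = 33 - 20q + 3q^2.
AVC hits its minimum where MC = AVC, at q = 5, giving min AVC = 33 - 10·5 + 5^2 = ¥8.
P = ¥6 lies below min AVC = ¥8; no output level covers variable cost.
Best response: produce nothing and absorb the ¥543 fixed cost.

Shut down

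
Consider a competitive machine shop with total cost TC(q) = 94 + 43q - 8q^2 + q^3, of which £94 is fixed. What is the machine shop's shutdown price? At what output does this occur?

£27 per unit, at q = 4

The firm shuts down when price falls below the minimum of average variable cost. AVC = VC/q = 43 - 8q + q^2.
At the minimum of AVC, MC = AVC. MC = 43 - 16q + 3q^2; setting MC = AVC gives 2q^2 - 8q = 0, so q = 4. min AVC = 27.
So the shutdown price is £27.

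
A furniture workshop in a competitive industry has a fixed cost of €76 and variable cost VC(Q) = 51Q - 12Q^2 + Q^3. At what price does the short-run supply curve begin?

€15 per unit

The shutdown price is the minimum of AVC. VC = 51Q - 12Q^2 + Q^3, so AVC = 51 - 12Q + Q^2.
At the minimum of AVC, MC = AVC. MC = 51 - 24Q + 3Q^2; setting MC = AVC gives 2Q^2 - 12Q = 0, so Q = 6. min AVC = 15.
For P < €15 the firm produces nothing.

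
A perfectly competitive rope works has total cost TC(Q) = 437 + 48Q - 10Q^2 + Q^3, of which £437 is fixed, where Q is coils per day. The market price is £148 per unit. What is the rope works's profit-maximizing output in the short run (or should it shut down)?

Produce at Q = 10

From TC, MC = TC'(Q) = 48 - 20Q + 3Q^2 and AVC = VC/Q = 48 - 10Q + Q^2.
AVC hits its minimum where MC = AVC, at Q = 5, giving min AVC = 48 - 10·5 + 5^2 = £23.
Since P = £148 ≥ min AVC = £23, price covers variable cost and the firm should produce.
P = MC gives -100 - 20Q + 3Q^2 = 0, with roots -10/3 and 10. Take the larger (rising MC): Q* = 10.
Check: AVC at Q = 10 is £48 ≤ P, so revenue covers variable cost.
Profit = P·Q − TC = 148·10 − 917 = £563.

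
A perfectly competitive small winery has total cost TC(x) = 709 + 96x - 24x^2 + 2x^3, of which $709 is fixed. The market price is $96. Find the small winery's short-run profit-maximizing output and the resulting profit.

AVC = 96 - 24x + 2x^2; min AVC = $24 at x = 6. Since P = $96 ≥ min AVC, the firm produces.
With MC = 96 - 48x + 6x^2, P = MC on the upward-sloping part at x* = 8.
TR = 96·8 = 768. TC = 709 + 256 = 965. Profit = 768 − 965 = -$197.
By producing, the firm covers all variable cost plus $512 of fixed cost; shutting down would lose the full $709.

Profit = -$197 at x = 8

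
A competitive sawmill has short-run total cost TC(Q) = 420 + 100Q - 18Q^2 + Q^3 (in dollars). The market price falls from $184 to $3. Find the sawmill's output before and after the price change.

AVC = 100 - 18Q + Q^2, minimized at Q = 9 where min AVC = $19. MC = 100 - 36Q + 3Q^2.
At P = $184 ≥ min AVC, set P = MC on the rising branch: Q = 14.
At P = $3 < min AVC = $19, price no longer covers variable cost at any output, so the firm shuts down: Q = 0.

Output falls from 14 to 0 (the firm shuts down)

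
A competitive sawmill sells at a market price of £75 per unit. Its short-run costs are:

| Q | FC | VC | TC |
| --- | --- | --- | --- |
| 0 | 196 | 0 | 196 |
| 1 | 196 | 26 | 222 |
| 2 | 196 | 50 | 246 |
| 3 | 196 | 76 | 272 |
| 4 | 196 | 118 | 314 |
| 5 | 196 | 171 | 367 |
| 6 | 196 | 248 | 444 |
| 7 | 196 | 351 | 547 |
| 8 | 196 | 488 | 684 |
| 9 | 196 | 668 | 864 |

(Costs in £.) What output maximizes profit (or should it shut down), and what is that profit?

Q = 5; profit = £8

Tabulate TR − TC: Q=0: -196; Q=1: -147; Q=2: -96; Q=3: -47; Q=4: -14; Q=5: 8; Q=6: 6; Q=7: -22; Q=8: -84; Q=9: -189.
Profit is maximized at Q = 5. AVC there is 171/5 = £34.20 ≤ P, so producing beats shutting down (which would give -£196).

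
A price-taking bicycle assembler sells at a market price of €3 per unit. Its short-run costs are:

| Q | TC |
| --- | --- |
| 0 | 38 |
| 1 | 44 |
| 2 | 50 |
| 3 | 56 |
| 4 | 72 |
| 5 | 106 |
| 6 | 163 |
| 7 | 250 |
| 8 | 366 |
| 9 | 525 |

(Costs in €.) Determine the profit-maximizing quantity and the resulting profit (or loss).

Profit at each row (π = 3Q − TC): Q=0: -38; Q=1: -41; Q=2: -44; Q=3: -47; Q=4: -60; Q=5: -91; Q=6: -145; Q=7: -229; Q=8: -342; Q=9: -498.
Profit is highest at Q = 0. Equivalently, the lowest AVC in the table is 6/1 ≈ €6 at Q = 1, and P = €3 falls below it — price never covers variable cost, so the firm shuts down and loses only its fixed cost.

Q = 0 (shut down); profit = -€38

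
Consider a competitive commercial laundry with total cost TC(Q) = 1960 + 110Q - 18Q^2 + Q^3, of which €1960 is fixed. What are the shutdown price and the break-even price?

Shutdown price = €29; break-even price = €194

AVC = 110 - 18Q + Q^2; minimized at Q = 9, giving min AVC = €29. That is the shutdown price.
ATC = 1960/Q + 110 - 18Q + Q^2. Setting dATC/dQ = −1960/Q^2 − 18 + 2Q = 0 gives Q = 14 (since 2·14^3 − 18·14^2 = 1960).
min ATC = 1960/14 + 110 − 18·14 + 14^2 = €194. That is the break-even price.
For €29 ≤ P < €194 the firm produces at a loss; below €29 it shuts down.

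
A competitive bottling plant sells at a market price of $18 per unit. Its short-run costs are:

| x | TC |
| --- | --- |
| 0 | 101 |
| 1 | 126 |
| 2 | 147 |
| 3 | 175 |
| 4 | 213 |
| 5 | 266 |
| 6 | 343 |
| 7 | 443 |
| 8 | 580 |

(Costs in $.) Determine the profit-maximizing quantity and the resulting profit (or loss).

x = 0 (shut down); profit = -$101

Tabulate TR − TC: x=0: -101; x=1: -108; x=2: -111; x=3: -121; x=4: -141; x=5: -176; x=6: -235; x=7: -317; x=8: -436.
Profit is highest at x = 0. Equivalently, the lowest AVC in the table is 46/2 ≈ $23 at x = 2, and P = $18 falls below it — price never covers variable cost, so the firm shuts down and loses only its fixed cost.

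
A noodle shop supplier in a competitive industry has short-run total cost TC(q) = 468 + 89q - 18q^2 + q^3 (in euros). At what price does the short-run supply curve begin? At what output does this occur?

Short-run supply begins at min AVC. From VC = 89q - 18q^2 + q^3, AVC = 89 - 18q + q^2.
dAVC/dq = -18 + 2q = 0 gives q = 9. min AVC = 89 - 18·9 + 9^2 = 8.
The firm shuts down for any P below €8.

€8 per unit, at q = 9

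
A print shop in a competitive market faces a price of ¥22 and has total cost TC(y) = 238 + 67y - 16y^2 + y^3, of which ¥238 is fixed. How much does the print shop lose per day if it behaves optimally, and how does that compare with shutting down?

AVC = 67 - 16y + y^2 has its minimum ¥3 at y = 8; price ¥22 clears that bar, so the firm operates.
With MC = 67 - 32y + 3y^2, P = MC on the upward-sloping part at y* = 9.
TR = 22·9 = 198. TC = 238 + 36 = 274. Profit = 198 − 274 = -¥76.
That loss of ¥76 beats the ¥238 the firm would lose by shutting down; producing recovers ¥162 of fixed cost.

Profit = -¥76 at y = 9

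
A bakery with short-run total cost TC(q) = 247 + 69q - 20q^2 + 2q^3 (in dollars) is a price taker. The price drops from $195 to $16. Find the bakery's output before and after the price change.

Output falls from 9 to 0 (the firm shuts down)

AVC = 69 - 20q + 2q^2, minimized at q = 5 where min AVC = $19. MC = 69 - 40q + 6q^2.
At P = $195 ≥ min AVC, set P = MC on the rising branch: q = 9.
At P = $16 < min AVC = $19, price no longer covers variable cost at any output, so the firm shuts down: q = 0.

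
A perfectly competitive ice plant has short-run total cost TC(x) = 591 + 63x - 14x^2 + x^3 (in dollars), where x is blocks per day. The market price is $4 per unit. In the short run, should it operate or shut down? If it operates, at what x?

Shut down

From TC, MC = TC'(x) = 63 - 28x + 3x^2 and AVC = VC/x = 63 - 14x + x^2.
The AVC parabola has its vertex at x = 14/2 = 7, where AVC = 63 - 14·7 + 7^2 = $14.
With P < min AVC ($4 < $14), every unit sold adds to the loss.
Shutting down limits the loss to fixed cost, $591.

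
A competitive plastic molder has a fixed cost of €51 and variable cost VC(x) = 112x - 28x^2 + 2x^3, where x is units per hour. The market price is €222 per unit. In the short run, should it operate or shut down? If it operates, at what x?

Variable cost is VC = 112x - 28x^2 + 2x^3, so AVC = VC/x = 112 - 28x + 2x^2 and MC = dTC/dx = 112 - 56x + 6x^2.
AVC hits its minimum where MC = AVC, at x = 7, giving min AVC = 112 - 28·7 + 2·7^2 = €14.
Since P = €222 ≥ min AVC = €14, price covers variable cost and the firm should produce.
Set P = MC: 222 = 112 - 56x + 6x^2 → -110 - 56x + 6x^2 = 0. The roots are x = -5/3 and x = 11; the profit-maximizing output is on the rising part of MC, so x* = 11.
Check: AVC at x = 11 is €46 ≤ P, so revenue covers variable cost.
Profit = P·x − TC = 222·11 − 557 = €1885.

Produce at x = 11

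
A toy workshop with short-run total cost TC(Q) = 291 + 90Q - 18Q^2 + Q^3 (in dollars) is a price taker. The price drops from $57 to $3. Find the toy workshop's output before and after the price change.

Output falls from 11 to 0 (the firm shuts down)

MC = 90 - 36Q + 3Q^2; the shutdown threshold is min AVC = $9 (at Q = 9).
With P = $57 above the shutdown price, P = MC gives Q = 11.
At P = $3 < min AVC = $9, price no longer covers variable cost at any output, so the firm shuts down: Q = 0.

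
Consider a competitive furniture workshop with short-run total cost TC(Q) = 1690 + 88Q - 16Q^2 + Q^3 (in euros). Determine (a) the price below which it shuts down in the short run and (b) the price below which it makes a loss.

Shutdown price = €24; break-even price = €179

AVC = 88 - 16Q + Q^2; minimized at Q = 8, giving min AVC = €24. That is the shutdown price.
ATC = 1690/Q + 88 - 16Q + Q^2. Setting dATC/dQ = −1690/Q^2 − 16 + 2Q = 0 gives Q = 13 (since 2·13^3 − 16·13^2 = 1690).
min ATC = 1690/13 + 88 − 16·13 + 13^2 = €179. That is the break-even price.
Between these two prices the firm operates at a loss; above €179 it earns a profit.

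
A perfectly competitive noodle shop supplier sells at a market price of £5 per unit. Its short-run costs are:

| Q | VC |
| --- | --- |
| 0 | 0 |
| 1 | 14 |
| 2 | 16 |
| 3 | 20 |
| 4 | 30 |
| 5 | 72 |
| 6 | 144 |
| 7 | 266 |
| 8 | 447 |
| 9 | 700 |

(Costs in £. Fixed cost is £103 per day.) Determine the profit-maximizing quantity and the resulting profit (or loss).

Q = 0 (shut down); profit = -£103

Tabulate TR − TC: Q=0: -103; Q=1: -112; Q=2: -109; Q=3: -108; Q=4: -113; Q=5: -150; Q=6: -217; Q=7: -334; Q=8: -510; Q=9: -758.
Profit is highest at Q = 0. Equivalently, the lowest AVC in the table is 20/3 ≈ £6.67 at Q = 3, and P = £5 falls below it — price never covers variable cost, so the firm shuts down and loses only its fixed cost.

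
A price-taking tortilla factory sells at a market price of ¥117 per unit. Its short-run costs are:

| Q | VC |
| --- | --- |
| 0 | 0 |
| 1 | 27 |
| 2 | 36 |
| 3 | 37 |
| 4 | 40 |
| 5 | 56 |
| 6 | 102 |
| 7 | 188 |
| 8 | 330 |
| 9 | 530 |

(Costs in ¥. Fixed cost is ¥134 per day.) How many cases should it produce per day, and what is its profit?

Q = 7; profit = ¥497

Tabulate TR − TC: Q=0: -134; Q=1: -44; Q=2: 64; Q=3: 180; Q=4: 294; Q=5: 395; Q=6: 466; Q=7: 497; Q=8: 472; Q=9: 389.
Profit is maximized at Q = 7. AVC there is 188/7 = ¥26.86 ≤ P, so producing beats shutting down (which would give -¥134).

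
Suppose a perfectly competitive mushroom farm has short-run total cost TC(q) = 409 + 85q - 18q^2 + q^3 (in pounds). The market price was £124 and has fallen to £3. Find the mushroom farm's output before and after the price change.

Output falls from 13 to 0 (the firm shuts down)

MC = 85 - 36q + 3q^2; the shutdown threshold is min AVC = £4 (at q = 9).
At P = £124 ≥ min AVC, set P = MC on the rising branch: q = 13.
At P = £3 < min AVC = £4, price no longer covers variable cost at any output, so the firm shuts down: q = 0.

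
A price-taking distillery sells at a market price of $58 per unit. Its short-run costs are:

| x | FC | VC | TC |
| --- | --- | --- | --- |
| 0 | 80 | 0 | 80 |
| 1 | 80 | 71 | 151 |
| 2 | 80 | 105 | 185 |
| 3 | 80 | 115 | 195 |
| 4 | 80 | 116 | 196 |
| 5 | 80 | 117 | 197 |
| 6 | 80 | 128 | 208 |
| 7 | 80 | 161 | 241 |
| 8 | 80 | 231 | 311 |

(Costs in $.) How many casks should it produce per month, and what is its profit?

Tabulate TR − TC: x=0: -80; x=1: -93; x=2: -69; x=3: -21; x=4: 36; x=5: 93; x=6: 140; x=7: 165; x=8: 153.
Profit is maximized at x = 7. AVC there is 161/7 = $23 ≤ P, so producing beats shutting down (which would give -$80).

x = 7; profit = $165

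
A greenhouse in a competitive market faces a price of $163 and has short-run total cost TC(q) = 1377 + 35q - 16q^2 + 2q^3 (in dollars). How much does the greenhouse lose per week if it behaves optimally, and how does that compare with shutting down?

Profit = -$353 at q = 8

AVC = 35 - 16q + 2q^2 has its minimum $3 at q = 4; price $163 clears that bar, so the firm operates.
With MC = 35 - 32q + 6q^2, P = MC on the upward-sloping part at q* = 8.
TR = 163·8 = 1304. TC = 1377 + 280 = 1657. Profit = 1304 − 1657 = -$353.
That loss of $353 beats the $1377 the firm would lose by shutting down; producing recovers $1024 of fixed cost.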